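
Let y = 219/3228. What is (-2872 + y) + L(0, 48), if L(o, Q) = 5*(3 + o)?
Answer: -3074059/1076 ≈ -2856.9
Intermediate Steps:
y = 73/1076 (y = 219*(1/3228) = 73/1076 ≈ 0.067844)
L(o, Q) = 15 + 5*o
(-2872 + y) + L(0, 48) = (-2872 + 73/1076) + (15 + 5*0) = -3090199/1076 + (15 + 0) = -3090199/1076 + 15 = -3074059/1076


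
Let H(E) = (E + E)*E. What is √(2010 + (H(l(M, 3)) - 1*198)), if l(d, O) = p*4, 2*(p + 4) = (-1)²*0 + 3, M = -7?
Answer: 2*√503 ≈ 44.855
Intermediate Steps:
p = -5/2 (p = -4 + ((-1)²*0 + 3)/2 = -4 + (1*0 + 3)/2 = -4 + (0 + 3)/2 = -4 + (½)*3 = -4 + 3/2 = -5/2 ≈ -2.5000)
l(d, O) = -10 (l(d, O) = -5/2*4 = -10)
H(E) = 2*E² (H(E) = (2*E)*E = 2*E²)
√(2010 + (H(l(M, 3)) - 1*198)) = √(2010 + (2*(-10)² - 1*198)) = √(2010 + (2*100 - 198)) = √(2010 + (200 - 198)) = √(2010 + 2) = √2012 = 2*√503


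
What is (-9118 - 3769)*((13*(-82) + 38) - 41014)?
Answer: 541795254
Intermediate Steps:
(-9118 - 3769)*((13*(-82) + 38) - 41014) = -12887*((-1066 + 38) - 41014) = -12887*(-1028 - 41014) = -12887*(-42042) = 541795254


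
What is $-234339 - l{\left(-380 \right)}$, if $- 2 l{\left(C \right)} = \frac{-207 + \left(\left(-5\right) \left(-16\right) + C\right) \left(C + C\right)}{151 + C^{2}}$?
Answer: $- \frac{67747645785}{289102} \approx -2.3434 \cdot 10^{5}$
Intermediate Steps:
$l{\left(C \right)} = - \frac{-207 + 2 C \left(80 + C\right)}{2 \left(151 + C^{2}\right)}$ ($l{\left(C \right)} = - \frac{\left(-207 + \left(\left(-5\right) \left(-16\right) + C\right) \left(C + C\right)\right) \frac{1}{151 + C^{2}}}{2} = - \frac{\left(-207 + \left(80 + C\right) 2 C\right) \frac{1}{151 + C^{2}}}{2} = - \frac{\left(-207 + 2 C \left(80 + C\right)\right) \frac{1}{151 + C^{2}}}{2} = - \frac{\frac{1}{151 + C^{2}} \left(-207 + 2 C \left(80 + C\right)\right)}{2} = - \frac{-207 + 2 C \left(80 + C\right)}{2 \left(151 + C^{2}\right)}$)
$-234339 - l{\left(-380 \right)} = -234339 - \frac{\frac{207}{2} - \left(-380\right)^{2} - -30400}{151 + \left(-380\right)^{2}} = -234339 - \frac{\frac{207}{2} - 144400 + 30400}{151 + 144400} = -234339 - \frac{\frac{207}{2} - 144400 + 30400}{144551} = -234339 - \frac{1}{144551} \left(- \frac{227793}{2}\right) = -234339 - - \frac{227793}{289102} = -234339 + \frac{227793}{289102} = - \frac{67747645785}{289102}$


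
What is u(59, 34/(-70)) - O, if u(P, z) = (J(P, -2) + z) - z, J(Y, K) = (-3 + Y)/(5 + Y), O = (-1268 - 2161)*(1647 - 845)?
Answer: 22000471/8 ≈ 2.7501e+6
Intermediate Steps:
O = -2750058 (O = -3429*802 = -2750058)
J(Y, K) = (-3 + Y)/(5 + Y)
u(P, z) = (-3 + P)/(5 + P) (u(P, z) = ((-3 + P)/(5 + P) + z) - z = (z + (-3 + P)/(5 + P)) - z = (-3 + P)/(5 + P))
u(59, 34/(-70)) - O = (-3 + 59)/(5 + 59) - 1*(-2750058) = 56/64 + 2750058 = (1/64)*56 + 2750058 = 7/8 + 2750058 = 22000471/8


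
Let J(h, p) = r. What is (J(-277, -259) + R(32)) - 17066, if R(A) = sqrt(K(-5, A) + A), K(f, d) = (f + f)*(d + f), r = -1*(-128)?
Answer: -16938 + I*sqrt(238) ≈ -16938.0 + 15.427*I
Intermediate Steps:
r = 128
J(h, p) = 128
K(f, d) = 2*f*(d + f) (K(f, d) = (2*f)*(d + f) = 2*f*(d + f))
R(A) = sqrt(50 - 9*A) (R(A) = sqrt(2*(-5)*(A - 5) + A) = sqrt(2*(-5)*(-5 + A) + A) = sqrt((50 - 10*A) + A) = sqrt(50 - 9*A))
(J(-277, -259) + R(32)) - 17066 = (128 + sqrt(50 - 9*32)) - 17066 = (128 + sqrt(50 - 288)) - 17066 = (128 + sqrt(-238)) - 17066 = (128 + I*sqrt(238)) - 17066 = -16938 + I*sqrt(238)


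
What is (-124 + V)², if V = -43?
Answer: 27889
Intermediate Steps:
(-124 + V)² = (-124 - 43)² = (-167)² = 27889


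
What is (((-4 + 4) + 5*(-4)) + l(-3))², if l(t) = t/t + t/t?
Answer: 324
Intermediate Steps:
l(t) = 2 (l(t) = 1 + 1 = 2)
(((-4 + 4) + 5*(-4)) + l(-3))² = (((-4 + 4) + 5*(-4)) + 2)² = ((0 - 20) + 2)² = (-20 + 2)² = (-18)² = 324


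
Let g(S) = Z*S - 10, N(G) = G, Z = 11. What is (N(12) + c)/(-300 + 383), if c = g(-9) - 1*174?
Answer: -271/83 ≈ -3.2651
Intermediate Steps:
g(S) = -10 + 11*S (g(S) = 11*S - 10 = -10 + 11*S)
c = -283 (c = (-10 + 11*(-9)) - 1*174 = (-10 - 99) - 174 = -109 - 174 = -283)
(N(12) + c)/(-300 + 383) = (12 - 283)/(-300 + 383) = -271/83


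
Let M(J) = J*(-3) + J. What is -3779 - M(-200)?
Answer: -4179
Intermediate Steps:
M(J) = -2*J (M(J) = -3*J + J = -2*J)
-3779 - M(-200) = -3779 - (-2)*(-200) = -3779 - 1*400 = -3779 - 400 = -4179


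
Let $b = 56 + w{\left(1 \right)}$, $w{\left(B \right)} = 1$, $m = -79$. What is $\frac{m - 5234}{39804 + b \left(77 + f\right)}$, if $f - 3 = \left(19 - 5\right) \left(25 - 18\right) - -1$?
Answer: $- \frac{1771}{16669} \approx -0.10625$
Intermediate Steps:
$b = 57$ ($b = 56 + 1 = 57$)
$f = 102$ ($f = 3 - \left(-1 - \left(19 - 5\right) \left(25 - 18\right)\right) = 3 + \left(14 \cdot 7 + 1\right) = 3 + \left(98 + 1\right) = 3 + 99 = 102$)
$\frac{m - 5234}{39804 + b \left(77 + f\right)} = \frac{-79 - 5234}{39804 + 57 \left(77 + 102\right)} = - \frac{5313}{39804 + 57 \cdot 179} = - \frac{5313}{39804 + 10203} = - \frac{5313}{50007} = \left(-5313\right) \frac{1}{50007} = - \frac{1771}{16669}$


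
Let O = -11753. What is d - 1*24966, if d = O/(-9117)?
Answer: -227603269/9117 ≈ -24965.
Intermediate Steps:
d = 11753/9117 (d = -11753/(-9117) = -11753*(-1/9117) = 11753/9117 ≈ 1.2891)
d - 1*24966 = 11753/9117 - 1*24966 = 11753/9117 - 24966 = -227603269/9117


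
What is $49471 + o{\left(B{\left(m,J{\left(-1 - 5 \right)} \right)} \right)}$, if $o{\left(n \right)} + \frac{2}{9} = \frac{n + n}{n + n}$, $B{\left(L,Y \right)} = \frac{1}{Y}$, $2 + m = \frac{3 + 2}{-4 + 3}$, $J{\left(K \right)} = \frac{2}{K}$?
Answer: $\frac{445246}{9} \approx 49472.0$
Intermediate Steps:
$m = -7$ ($m = -2 + \frac{3 + 2}{-4 + 3} = -2 + \frac{5}{-1} = -2 + 5 \left(-1\right) = -2 - 5 = -7$)
$o{\left(n \right)} = \frac{7}{9}$ ($o{\left(n \right)} = - \frac{2}{9} + \frac{n + n}{n + n} = - \frac{2}{9} + \frac{2 n}{2 n} = - \frac{2}{9} + 2 n \frac{1}{2 n} = - \frac{2}{9} + 1 = \frac{7}{9}$)
$49471 + o{\left(B{\left(m,J{\left(-1 - 5 \right)} \right)} \right)} = 49471 + \frac{7}{9} = \frac{445246}{9}$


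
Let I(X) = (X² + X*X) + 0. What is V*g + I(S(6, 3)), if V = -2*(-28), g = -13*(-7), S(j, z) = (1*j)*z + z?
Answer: 5978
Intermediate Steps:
S(j, z) = z + j*z (S(j, z) = j*z + z = z + j*z)
g = 91
I(X) = 2*X² (I(X) = (X² + X²) + 0 = 2*X² + 0 = 2*X²)
V = 56
V*g + I(S(6, 3)) = 56*91 + 2*(3*(1 + 6))² = 5096 + 2*(3*7)² = 5096 + 2*21² = 5096 + 2*441 = 5096 + 882 = 5978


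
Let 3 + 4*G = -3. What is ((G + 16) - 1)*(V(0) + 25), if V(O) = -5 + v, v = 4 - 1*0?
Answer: 324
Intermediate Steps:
G = -3/2 (G = -¾ + (¼)*(-3) = -¾ - ¾ = -3/2 ≈ -1.5000)
v = 4 (v = 4 + 0 = 4)
V(O) = -1 (V(O) = -5 + 4 = -1)
((G + 16) - 1)*(V(0) + 25) = ((-3/2 + 16) - 1)*(-1 + 25) = (29/2 - 1)*24 = (27/2)*24 = 324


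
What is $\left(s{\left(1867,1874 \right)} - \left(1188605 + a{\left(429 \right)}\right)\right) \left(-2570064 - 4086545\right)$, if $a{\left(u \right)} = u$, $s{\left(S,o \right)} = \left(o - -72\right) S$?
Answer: $-16269737574132$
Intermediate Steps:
$s{\left(S,o \right)} = S \left(72 + o\right)$ ($s{\left(S,o \right)} = \left(o + 72\right) S = \left(72 + o\right) S = S \left(72 + o\right)$)
$\left(s{\left(1867,1874 \right)} - \left(1188605 + a{\left(429 \right)}\right)\right) \left(-2570064 - 4086545\right) = \left(1867 \left(72 + 1874\right) - 1189034\right) \left(-2570064 - 4086545\right) = \left(1867 \cdot 1946 - 1189034\right) \left(-6656609\right) = \left(3633182 - 1189034\right) \left(-6656609\right) = 2444148 \left(-6656609\right) = -16269737574132$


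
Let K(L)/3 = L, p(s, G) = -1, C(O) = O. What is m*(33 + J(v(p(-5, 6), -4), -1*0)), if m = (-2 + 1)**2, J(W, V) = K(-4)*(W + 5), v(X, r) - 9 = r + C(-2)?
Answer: -63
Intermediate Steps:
K(L) = 3*L
v(X, r) = 7 + r (v(X, r) = 9 + (r - 2) = 9 + (-2 + r) = 7 + r)
J(W, V) = -60 - 12*W (J(W, V) = (3*(-4))*(W + 5) = -12*(5 + W) = -60 - 12*W)
m = 1 (m = (-1)**2 = 1)
m*(33 + J(v(p(-5, 6), -4), -1*0)) = 1*(33 + (-60 - 12*(7 - 4))) = 1*(33 + (-60 - 12*3)) = 1*(33 + (-60 - 36)) = 1*(33 - 96) = 1*(-63) = -63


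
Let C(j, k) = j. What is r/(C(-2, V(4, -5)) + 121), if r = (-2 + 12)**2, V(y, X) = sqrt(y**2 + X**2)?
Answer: 100/119 ≈ 0.84034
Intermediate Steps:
V(y, X) = sqrt(X**2 + y**2)
r = 100 (r = 10**2 = 100)
r/(C(-2, V(4, -5)) + 121) = 100/(-2 + 121) = 100/119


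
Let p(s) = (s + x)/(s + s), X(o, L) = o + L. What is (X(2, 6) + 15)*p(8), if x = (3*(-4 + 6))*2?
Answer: 115/4 ≈ 28.750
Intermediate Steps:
X(o, L) = L + o
x = 12 (x = (3*2)*2 = 6*2 = 12)
p(s) = (12 + s)/(2*s) (p(s) = (s + 12)/(s + s) = (12 + s)/((2*s)) = (12 + s)*(1/(2*s)) = (12 + s)/(2*s))
(X(2, 6) + 15)*p(8) = ((6 + 2) + 15)*((1/2)*(12 + 8)/8) = (8 + 15)*((1/2)*(1/8)*20) = 23*(5/4) = 115/4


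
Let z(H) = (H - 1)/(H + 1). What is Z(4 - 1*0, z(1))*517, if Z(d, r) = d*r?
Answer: 0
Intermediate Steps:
z(H) = (-1 + H)/(1 + H)
Z(4 - 1*0, z(1))*517 = ((4 - 1*0)*((-1 + 1)/(1 + 1)))*517 = ((4 + 0)*(0/2))*517 = (4*((½)*0))*517 = (4*0)*517 = 0*517 = 0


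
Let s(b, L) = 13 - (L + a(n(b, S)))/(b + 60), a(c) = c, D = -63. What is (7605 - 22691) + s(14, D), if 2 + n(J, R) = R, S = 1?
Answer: -557669/37 ≈ -15072.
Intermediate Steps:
n(J, R) = -2 + R
s(b, L) = 13 - (-1 + L)/(60 + b) (s(b, L) = 13 - (L + (-2 + 1))/(b + 60) = 13 - (L - 1)/(60 + b) = 13 - (-1 + L)/(60 + b))
(7605 - 22691) + s(14, D) = (7605 - 22691) + (781 - 1*(-63) + 13*14)/(60 + 14) = -15086 + (781 + 63 + 182)/74 = -15086 + (1/74)*1026 = -15086 + 513/37 = -557669/37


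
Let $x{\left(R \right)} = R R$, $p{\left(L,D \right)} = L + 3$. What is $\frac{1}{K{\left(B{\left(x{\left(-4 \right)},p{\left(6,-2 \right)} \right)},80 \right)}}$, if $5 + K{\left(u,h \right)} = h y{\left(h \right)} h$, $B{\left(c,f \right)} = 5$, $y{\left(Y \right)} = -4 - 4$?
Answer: $- \frac{1}{51205} \approx -1.9529 \cdot 10^{-5}$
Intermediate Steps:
$y{\left(Y \right)} = -8$
$p{\left(L,D \right)} = 3 + L$
$x{\left(R \right)} = R^{2}$
$K{\left(u,h \right)} = -5 - 8 h^{2}$ ($K{\left(u,h \right)} = -5 + h \left(-8\right) h = -5 + - 8 h h = -5 - 8 h^{2}$)
$\frac{1}{K{\left(B{\left(x{\left(-4 \right)},p{\left(6,-2 \right)} \right)},80 \right)}} = \frac{1}{-5 - 8 \cdot 80^{2}} = \frac{1}{-5 - 51200} = \frac{1}{-51205} = - \frac{1}{51205}$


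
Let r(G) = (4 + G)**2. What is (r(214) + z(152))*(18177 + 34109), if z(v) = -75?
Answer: 2480918414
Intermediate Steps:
(r(214) + z(152))*(18177 + 34109) = ((4 + 214)**2 - 75)*(18177 + 34109) = (218**2 - 75)*52286 = (47524 - 75)*52286 = 47449*52286 = 2480918414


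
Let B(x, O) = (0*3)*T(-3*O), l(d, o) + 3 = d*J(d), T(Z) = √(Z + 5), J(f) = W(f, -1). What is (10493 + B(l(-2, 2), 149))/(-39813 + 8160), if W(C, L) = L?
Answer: -10493/31653 ≈ -0.33150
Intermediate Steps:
J(f) = -1
T(Z) = √(5 + Z)
l(d, o) = -3 - d (l(d, o) = -3 + d*(-1) = -3 - d)
B(x, O) = 0 (B(x, O) = (0*3)*√(5 - 3*O) = 0*√(5 - 3*O) = 0)
(10493 + B(l(-2, 2), 149))/(-39813 + 8160) = (10493 + 0)/(-39813 + 8160) = 10493/(-31653) = 10493*(-1/31653) = -10493/31653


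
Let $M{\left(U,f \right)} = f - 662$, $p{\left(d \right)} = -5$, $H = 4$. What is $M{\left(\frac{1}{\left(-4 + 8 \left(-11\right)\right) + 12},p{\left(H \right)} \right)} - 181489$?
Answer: $-182156$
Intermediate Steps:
$M{\left(U,f \right)} = -662 + f$
$M{\left(\frac{1}{\left(-4 + 8 \left(-11\right)\right) + 12},p{\left(H \right)} \right)} - 181489 = \left(-662 - 5\right) - 181489 = -667 - 181489 = -182156$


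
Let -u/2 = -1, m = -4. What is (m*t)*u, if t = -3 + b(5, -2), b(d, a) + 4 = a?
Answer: 72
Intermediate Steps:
u = 2 (u = -2*(-1) = 2)
b(d, a) = -4 + a
t = -9 (t = -3 + (-4 - 2) = -3 - 6 = -9)
(m*t)*u = -4*(-9)*2 = 36*2 = 72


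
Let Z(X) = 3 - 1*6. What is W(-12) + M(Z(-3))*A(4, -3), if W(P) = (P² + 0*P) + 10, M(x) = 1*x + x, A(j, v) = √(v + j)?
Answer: 148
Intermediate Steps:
A(j, v) = √(j + v)
Z(X) = -3 (Z(X) = 3 - 6 = -3)
M(x) = 2*x (M(x) = x + x = 2*x)
W(P) = 10 + P² (W(P) = (P² + 0) + 10 = P² + 10 = 10 + P²)
W(-12) + M(Z(-3))*A(4, -3) = (10 + (-12)²) + (2*(-3))*√(4 - 3) = (10 + 144) - 6*√1 = 154 - 6*1 = 154 - 6 = 148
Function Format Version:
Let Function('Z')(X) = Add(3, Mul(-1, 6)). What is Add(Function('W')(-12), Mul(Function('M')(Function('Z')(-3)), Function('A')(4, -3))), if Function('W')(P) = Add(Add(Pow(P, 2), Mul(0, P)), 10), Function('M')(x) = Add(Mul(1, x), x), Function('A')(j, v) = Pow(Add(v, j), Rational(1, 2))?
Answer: 148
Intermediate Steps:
Function('A')(j, v) = Pow(Add(j, v), Rational(1, 2))
Function('Z')(X) = -3 (Function('Z')(X) = Add(3, -6) = -3)
Function('M')(x) = Mul(2, x) (Function('M')(x) = Add(x, x) = Mul(2, x))
Function('W')(P) = Add(10, Pow(P, 2)) (Function('W')(P) = Add(Add(Pow(P, 2), 0), 10) = Add(Pow(P, 2), 10) = Add(10, Pow(P, 2)))
Add(Function('W')(-12), Mul(Function('M')(Function('Z')(-3)), Function('A')(4, -3))) = Add(Add(10, Pow(-12, 2)), Mul(Mul(2, -3), Pow(Add(4, -3), Rational(1, 2)))) = Add(Add(10, 144), Mul(-6, Pow(1, Rational(1, 2)))) = Add(154, Mul(-6, 1)) = Add(154, -6) = 148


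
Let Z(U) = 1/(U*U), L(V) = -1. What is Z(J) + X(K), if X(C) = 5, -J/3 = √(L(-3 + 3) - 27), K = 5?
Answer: 1259/252 ≈ 4.9960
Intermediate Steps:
J = -6*I*√7 (J = -3*√(-1 - 27) = -6*I*√7 ≈ -15.875*I)
Z(U) = U⁻² (Z(U) = 1/(U²) = U⁻²)
Z(J) + X(K) = (-6*I*√7)⁻² + 5 = -1/252 + 5 = 1259/252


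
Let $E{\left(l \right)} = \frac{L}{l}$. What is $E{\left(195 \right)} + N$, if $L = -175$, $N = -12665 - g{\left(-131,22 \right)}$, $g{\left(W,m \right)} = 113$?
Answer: $- \frac{498377}{39} \approx -12779.0$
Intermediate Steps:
$N = -12778$ ($N = -12665 - 113 = -12778$)
$E{\left(l \right)} = - \frac{175}{l}$
$E{\left(195 \right)} + N = - \frac{175}{195} - 12778 = \left(-175\right) \frac{1}{195} - 12778 = - \frac{35}{39} - 12778 = - \frac{498377}{39}$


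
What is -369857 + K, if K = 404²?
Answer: -206641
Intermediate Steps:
K = 163216
-369857 + K = -369857 + 163216 = -206641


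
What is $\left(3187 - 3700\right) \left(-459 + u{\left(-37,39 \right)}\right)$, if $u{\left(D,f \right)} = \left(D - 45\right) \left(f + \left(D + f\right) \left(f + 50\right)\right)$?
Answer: $9363789$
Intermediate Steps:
$u{\left(D,f \right)} = \left(-45 + D\right) \left(f + \left(50 + f\right) \left(D + f\right)\right)$ ($u{\left(D,f \right)} = \left(-45 + D\right) \left(f + \left(D + f\right) \left(50 + f\right)\right) = \left(-45 + D\right) \left(f + \left(50 + f\right) \left(D + f\right)\right)$)
$\left(3187 - 3700\right) \left(-459 + u{\left(-37,39 \right)}\right) = \left(3187 - 3700\right) \left(-459 - \left(6255 - 121841 + 8658 + 124722\right)\right) = \left(3187 - 3700\right) \left(-459 - 17794\right) = - 513 \left(-459 - 17794\right) = \left(-513\right) \left(-18253\right) = 9363789$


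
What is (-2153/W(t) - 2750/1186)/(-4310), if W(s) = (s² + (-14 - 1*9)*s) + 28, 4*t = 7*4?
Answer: -1161229/214689720 ≈ -0.0054089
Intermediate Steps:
t = 7 (t = (7*4)/4 = (¼)*28 = 7)
W(s) = 28 + s² - 23*s (W(s) = (s² + (-14 - 9)*s) + 28 = (s² - 23*s) + 28 = 28 + s² - 23*s)
(-2153/W(t) - 2750/1186)/(-4310) = (-2153/(28 + 7² - 23*7) - 2750/1186)/(-4310) = (-2153/(28 + 49 - 161) - 2750*1/1186)*(-1/4310) = (-2153/(-84) - 1375/593)*(-1/4310) = (-2153*(-1/84) - 1375/593)*(-1/4310) = (2153/84 - 1375/593)*(-1/4310) = (1161229/49812)*(-1/4310) = -1161229/214689720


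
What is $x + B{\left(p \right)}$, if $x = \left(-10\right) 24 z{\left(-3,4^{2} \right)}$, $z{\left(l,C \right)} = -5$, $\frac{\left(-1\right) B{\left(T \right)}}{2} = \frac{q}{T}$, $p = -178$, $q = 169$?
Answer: $\frac{106969}{89} \approx 1201.9$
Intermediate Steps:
$B{\left(T \right)} = - \frac{338}{T}$ ($B{\left(T \right)} = - 2 \frac{169}{T} = - \frac{338}{T}$)
$x = 1200$ ($x = \left(-10\right) 24 \left(-5\right) = \left(-240\right) \left(-5\right) = 1200$)
$x + B{\left(p \right)} = 1200 - \frac{338}{-178} = 1200 - - \frac{169}{89} = 1200 + \frac{169}{89} = \frac{106969}{89}$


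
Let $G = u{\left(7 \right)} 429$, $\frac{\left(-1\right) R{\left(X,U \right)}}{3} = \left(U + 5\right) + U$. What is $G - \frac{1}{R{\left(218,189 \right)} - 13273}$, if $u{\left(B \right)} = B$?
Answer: $\frac{43309267}{14422} \approx 3003.0$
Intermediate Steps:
$R{\left(X,U \right)} = -15 - 6 U$ ($R{\left(X,U \right)} = - 3 \left(\left(U + 5\right) + U\right) = - 3 \left(\left(5 + U\right) + U\right) = - 3 \left(5 + 2 U\right) = -15 - 6 U$)
$G = 3003$ ($G = 7 \cdot 429 = 3003$)
$G - \frac{1}{R{\left(218,189 \right)} - 13273} = 3003 - \frac{1}{\left(-15 - 1134\right) - 13273} = 3003 - \frac{1}{-1149 - 13273} = 3003 - \frac{1}{-14422} = 3003 - - \frac{1}{14422} = 3003 + \frac{1}{14422} = \frac{43309267}{14422}$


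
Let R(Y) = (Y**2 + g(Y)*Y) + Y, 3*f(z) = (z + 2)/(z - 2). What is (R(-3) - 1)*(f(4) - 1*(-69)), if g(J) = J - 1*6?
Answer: 2240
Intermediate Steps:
g(J) = -6 + J (g(J) = J - 6 = -6 + J)
f(z) = (2 + z)/(3*(-2 + z)) (f(z) = ((z + 2)/(z - 2))/3 = ((2 + z)/(-2 + z))/3 = (2 + z)/(3*(-2 + z)))
R(Y) = Y + Y**2 + Y*(-6 + Y) (R(Y) = (Y**2 + (-6 + Y)*Y) + Y = (Y**2 + Y*(-6 + Y)) + Y = Y + Y**2 + Y*(-6 + Y))
(R(-3) - 1)*(f(4) - 1*(-69)) = (-3*(-5 + 2*(-3)) - 1)*((2 + 4)/(3*(-2 + 4)) - 1*(-69)) = (-3*(-5 - 6) - 1)*((1/3)*6/2 + 69) = (-3*(-11) - 1)*((1/3)*(1/2)*6 + 69) = (33 - 1)*(1 + 69) = 32*70 = 2240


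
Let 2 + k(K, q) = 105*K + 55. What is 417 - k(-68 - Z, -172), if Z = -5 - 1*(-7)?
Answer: 7714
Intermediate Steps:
Z = 2 (Z = -5 + 7 = 2)
k(K, q) = 53 + 105*K (k(K, q) = -2 + (105*K + 55) = -2 + (55 + 105*K) = 53 + 105*K)
417 - k(-68 - Z, -172) = 417 - (53 + 105*(-68 - 1*2)) = 417 - (53 + 105*(-68 - 2)) = 417 - (53 + 105*(-70)) = 417 - (53 - 7350) = 417 - 1*(-7297) = 417 + 7297 = 7714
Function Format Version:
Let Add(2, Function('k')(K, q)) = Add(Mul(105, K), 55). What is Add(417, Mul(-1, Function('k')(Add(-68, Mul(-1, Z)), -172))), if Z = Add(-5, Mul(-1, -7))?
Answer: 7714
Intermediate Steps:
Z = 2 (Z = Add(-5, 7) = 2)
Function('k')(K, q) = Add(53, Mul(105, K)) (Function('k')(K, q) = Add(-2, Add(Mul(105, K), 55)) = Add(-2, Add(55, Mul(105, K))) = Add(53, Mul(105, K)))
Add(417, Mul(-1, Function('k')(Add(-68, Mul(-1, Z)), -172))) = Add(417, Mul(-1, Add(53, Mul(105, Add(-68, Mul(-1, 2)))))) = Add(417, Mul(-1, Add(53, Mul(105, Add(-68, -2))))) = Add(417, Mul(-1, Add(53, Mul(105, -70)))) = Add(417, Mul(-1, Add(53, -7350))) = Add(417, Mul(-1, -7297)) = Add(417, 7297) = 7714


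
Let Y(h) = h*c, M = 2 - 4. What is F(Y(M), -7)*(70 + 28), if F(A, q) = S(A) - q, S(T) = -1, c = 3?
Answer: 588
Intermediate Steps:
M = -2
Y(h) = 3*h (Y(h) = h*3 = 3*h)
F(A, q) = -1 - q
F(Y(M), -7)*(70 + 28) = (-1 - 1*(-7))*(70 + 28) = (-1 + 7)*98 = 6*98 = 588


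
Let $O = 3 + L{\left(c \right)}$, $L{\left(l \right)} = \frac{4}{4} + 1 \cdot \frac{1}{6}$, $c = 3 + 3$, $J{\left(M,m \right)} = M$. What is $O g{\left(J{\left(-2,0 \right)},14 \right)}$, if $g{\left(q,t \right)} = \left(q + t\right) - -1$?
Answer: $\frac{325}{6} \approx 54.167$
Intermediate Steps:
$c = 6$
$g{\left(q,t \right)} = 1 + q + t$ ($g{\left(q,t \right)} = \left(q + t\right) + 1 = 1 + q + t$)
$L{\left(l \right)} = \frac{7}{6}$ ($L{\left(l \right)} = 4 \cdot \frac{1}{4} + 1 \cdot \frac{1}{6} = 1 + \frac{1}{6} = \frac{7}{6}$)
$O = \frac{25}{6}$ ($O = 3 + \frac{7}{6} = \frac{25}{6} \approx 4.1667$)
$O g{\left(J{\left(-2,0 \right)},14 \right)} = \frac{25 \left(1 - 2 + 14\right)}{6} = \frac{25}{6} \cdot 13 = \frac{325}{6}$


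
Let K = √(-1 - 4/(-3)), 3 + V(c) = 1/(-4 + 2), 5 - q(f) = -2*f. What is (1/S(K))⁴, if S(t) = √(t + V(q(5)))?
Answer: 36/(21 - 2*√3)² ≈ 0.11707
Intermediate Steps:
q(f) = 5 + 2*f (q(f) = 5 - (-2)*f = 5 + 2*f)
V(c) = -7/2 (V(c) = -3 + 1/(-4 + 2) = -3 + 1/(-2) = -3 - ½ = -7/2)
K = √3/3 (K = √(-1 - 4*(-⅓)) = √(-1 + 4/3) = √(⅓) = √3/3 ≈ 0.57735)
S(t) = √(-7/2 + t) (S(t) = √(t - 7/2) = √(-7/2 + t))
(1/S(K))⁴ = (1/(√(-14 + 4*(√3/3))/2))⁴ = (1/(√(-14 + 4*√3/3)/2))⁴ = (1*(2/√(-14 + 4*√3/3)))⁴ = (2/√(-14 + 4*√3/3))⁴ = 16/(-14 + 4*√3/3)²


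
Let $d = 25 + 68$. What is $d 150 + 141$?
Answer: $14091$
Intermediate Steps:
$d = 93$
$d 150 + 141 = 93 \cdot 150 + 141 = 13950 + 141 = 14091$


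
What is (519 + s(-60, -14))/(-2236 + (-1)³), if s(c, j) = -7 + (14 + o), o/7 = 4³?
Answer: -974/2237 ≈ -0.43540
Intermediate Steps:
o = 448 (o = 7*4³ = 7*64 = 448)
s(c, j) = 455 (s(c, j) = -7 + (14 + 448) = -7 + 462 = 455)
(519 + s(-60, -14))/(-2236 + (-1)³) = (519 + 455)/(-2236 + (-1)³) = 974/(-2236 - 1) = 974/(-2237) = 974*(-1/2237) = -974/2237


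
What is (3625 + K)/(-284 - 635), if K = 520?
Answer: -4145/919 ≈ -4.5103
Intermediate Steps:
(3625 + K)/(-284 - 635) = (3625 + 520)/(-284 - 635) = 4145/(-919) = 4145*(-1/919) = -4145/919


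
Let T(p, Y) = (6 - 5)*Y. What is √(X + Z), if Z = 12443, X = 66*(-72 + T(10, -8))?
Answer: √7163 ≈ 84.635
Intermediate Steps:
T(p, Y) = Y (T(p, Y) = 1*Y = Y)
X = -5280 (X = 66*(-72 - 8) = 66*(-80) = -5280)
√(X + Z) = √(-5280 + 12443) = √7163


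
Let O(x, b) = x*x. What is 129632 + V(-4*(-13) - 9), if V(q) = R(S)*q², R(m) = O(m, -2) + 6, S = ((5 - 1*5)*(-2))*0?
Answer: 140726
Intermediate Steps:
O(x, b) = x²
S = 0 (S = ((5 - 5)*(-2))*0 = (0*(-2))*0 = 0*0 = 0)
R(m) = 6 + m² (R(m) = m² + 6 = 6 + m²)
V(q) = 6*q² (V(q) = (6 + 0²)*q² = (6 + 0)*q² = 6*q²)
129632 + V(-4*(-13) - 9) = 129632 + 6*(-4*(-13) - 9)² = 129632 + 6*(52 - 9)² = 129632 + 6*43² = 129632 + 6*1849 = 129632 + 11094 = 140726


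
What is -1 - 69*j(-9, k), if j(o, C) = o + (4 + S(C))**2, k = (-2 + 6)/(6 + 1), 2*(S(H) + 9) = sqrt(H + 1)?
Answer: -31699/28 + 345*sqrt(77)/7 ≈ -699.63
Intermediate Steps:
S(H) = -9 + sqrt(1 + H)/2 (S(H) = -9 + sqrt(H + 1)/2 = -9 + sqrt(1 + H)/2)
k = 4/7 ≈ 0.57143
j(o, C) = o + (-5 + sqrt(1 + C)/2)**2 (j(o, C) = o + (4 + (-9 + sqrt(1 + C)/2))**2 = o + (-5 + sqrt(1 + C)/2)**2)
-1 - 69*j(-9, k) = -1 - 69*(-9 + (-10 + sqrt(1 + 4/7))**2/4) = -1 - 69*(-9 + (-10 + sqrt(11/7))**2/4) = -1 - 69*(-9 + (-10 + sqrt(77)/7)**2/4) = -1 + (621 - 69*(-10 + sqrt(77)/7)**2/4) = 620 - 69*(-10 + sqrt(77)/7)**2/4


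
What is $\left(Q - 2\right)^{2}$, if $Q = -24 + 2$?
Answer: $576$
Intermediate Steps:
$Q = -22$
$\left(Q - 2\right)^{2} = \left(-22 - 2\right)^{2} = \left(-24\right)^{2} = 576$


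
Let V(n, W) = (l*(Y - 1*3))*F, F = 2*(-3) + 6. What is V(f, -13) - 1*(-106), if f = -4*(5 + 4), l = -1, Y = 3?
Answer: 106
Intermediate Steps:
f = -36 (f = -4*9 = -36)
F = 0 (F = -6 + 6 = 0)
V(n, W) = 0 (V(n, W) = -(3 - 1*3)*0 = -(3 - 3)*0 = -1*0*0 = 0*0 = 0)
V(f, -13) - 1*(-106) = 0 - 1*(-106) = 0 + 106 = 106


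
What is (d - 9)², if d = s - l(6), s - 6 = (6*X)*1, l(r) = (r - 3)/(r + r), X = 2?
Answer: 1225/16 ≈ 76.563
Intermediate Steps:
l(r) = (-3 + r)/(2*r) (l(r) = (-3 + r)/((2*r)) = (-3 + r)*(1/(2*r)) = (-3 + r)/(2*r))
s = 18 (s = 6 + (6*2)*1 = 6 + 12*1 = 6 + 12 = 18)
d = 71/4 (d = 18 - (-3 + 6)/(2*6) = 18 - 3/(2*6) = 18 - 1*¼ = 18 - ¼ = 71/4 ≈ 17.750)
(d - 9)² = (71/4 - 9)² = (35/4)² = 1225/16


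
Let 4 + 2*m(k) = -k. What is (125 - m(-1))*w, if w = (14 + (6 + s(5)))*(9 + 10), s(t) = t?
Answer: 120175/2 ≈ 60088.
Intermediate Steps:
m(k) = -2 - k/2 (m(k) = -2 + (-k)/2 = -2 - k/2)
w = 475 (w = (14 + (6 + 5))*(9 + 10) = (14 + 11)*19 = 25*19 = 475)
(125 - m(-1))*w = (125 - (-2 - ½*(-1)))*475 = (125 - (-2 + ½))*475 = (125 - 1*(-3/2))*475 = (125 + 3/2)*475 = (253/2)*475 = 120175/2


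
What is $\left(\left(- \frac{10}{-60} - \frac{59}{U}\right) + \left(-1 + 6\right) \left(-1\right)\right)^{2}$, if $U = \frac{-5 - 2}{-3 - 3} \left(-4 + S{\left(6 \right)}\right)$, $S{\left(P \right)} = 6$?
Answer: $\frac{1600225}{1764} \approx 907.16$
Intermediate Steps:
$U = \frac{7}{3}$ ($U = \frac{-5 - 2}{-3 - 3} \left(-4 + 6\right) = - \frac{7}{-6} \cdot 2 = \left(-7\right) \left(- \frac{1}{6}\right) 2 = \frac{7}{6} \cdot 2 = \frac{7}{3} \approx 2.3333$)
$\left(\left(- \frac{10}{-60} - \frac{59}{U}\right) + \left(-1 + 6\right) \left(-1\right)\right)^{2} = \left(\left(- \frac{10}{-60} - \frac{59}{\frac{7}{3}}\right) + \left(-1 + 6\right) \left(-1\right)\right)^{2} = \left(\left(\left(-10\right) \left(- \frac{1}{60}\right) - \frac{177}{7}\right) + 5 \left(-1\right)\right)^{2} = \left(\left(\frac{1}{6} - \frac{177}{7}\right) - 5\right)^{2} = \left(- \frac{1055}{42} - 5\right)^{2} = \left(- \frac{1265}{42}\right)^{2} = \frac{1600225}{1764}$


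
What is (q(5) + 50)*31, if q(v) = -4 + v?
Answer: 1581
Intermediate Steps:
(q(5) + 50)*31 = ((-4 + 5) + 50)*31 = (1 + 50)*31 = 51*31 = 1581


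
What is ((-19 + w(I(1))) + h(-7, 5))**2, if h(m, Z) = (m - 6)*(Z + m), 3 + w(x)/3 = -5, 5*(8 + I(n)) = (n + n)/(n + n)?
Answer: 289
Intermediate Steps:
I(n) = -39/5 (I(n) = -8 + ((n + n)/(n + n))/5 = -8 + ((2*n)/((2*n)))/5 = -8 + ((2*n)*(1/(2*n)))/5 = -8 + (1/5)*1 = -8 + 1/5 = -39/5)
w(x) = -24 (w(x) = -9 + 3*(-5) = -9 - 15 = -24)
h(m, Z) = (-6 + m)*(Z + m)
((-19 + w(I(1))) + h(-7, 5))**2 = ((-19 - 24) + ((-7)**2 - 6*5 - 6*(-7) + 5*(-7)))**2 = (-43 + (49 - 30 + 42 - 35))**2 = (-43 + 26)**2 = (-17)**2 = 289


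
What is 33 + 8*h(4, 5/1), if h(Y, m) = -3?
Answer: 9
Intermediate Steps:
33 + 8*h(4, 5/1) = 33 + 8*(-3) = 33 - 24 = 9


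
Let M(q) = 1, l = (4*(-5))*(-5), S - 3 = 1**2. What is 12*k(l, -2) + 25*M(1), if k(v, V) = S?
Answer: 73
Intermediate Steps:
S = 4 (S = 3 + 1**2 = 3 + 1 = 4)
l = 100 (l = -20*(-5) = 100)
k(v, V) = 4
12*k(l, -2) + 25*M(1) = 12*4 + 25*1 = 48 + 25 = 73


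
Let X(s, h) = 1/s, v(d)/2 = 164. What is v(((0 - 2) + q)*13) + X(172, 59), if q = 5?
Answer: 56417/172 ≈ 328.01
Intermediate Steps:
v(d) = 328 (v(d) = 2*164 = 328)
v(((0 - 2) + q)*13) + X(172, 59) = 328 + 1/172 = 56417/172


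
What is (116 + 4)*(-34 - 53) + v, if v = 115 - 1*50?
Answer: -10375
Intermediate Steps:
v = 65 (v = 115 - 50 = 65)
(116 + 4)*(-34 - 53) + v = (116 + 4)*(-34 - 53) + 65 = 120*(-87) + 65 = -10440 + 65 = -10375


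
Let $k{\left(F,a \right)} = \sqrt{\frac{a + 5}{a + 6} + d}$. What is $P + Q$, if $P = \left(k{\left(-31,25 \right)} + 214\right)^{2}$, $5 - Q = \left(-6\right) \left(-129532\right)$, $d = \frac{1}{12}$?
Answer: $- \frac{272077061}{372} + \frac{214 \sqrt{36363}}{93} \approx -7.3095 \cdot 10^{5}$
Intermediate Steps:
$d = \frac{1}{12} \approx 0.083333$
$Q = -777187$ ($Q = 5 - \left(-6\right) \left(-129532\right) = 5 - 777192 = -777187$)
$k{\left(F,a \right)} = \sqrt{\frac{1}{12} + \frac{5 + a}{6 + a}}$ ($k{\left(F,a \right)} = \sqrt{\frac{a + 5}{a + 6} + \frac{1}{12}} = \sqrt{\frac{5 + a}{6 + a} + \frac{1}{12}} = \sqrt{\frac{1}{12} + \frac{5 + a}{6 + a}}$)
$P = \left(214 + \frac{\sqrt{36363}}{186}\right)^{2}$ ($P = \left(\frac{\sqrt{3} \sqrt{\frac{66 + 13 \cdot 25}{6 + 25}}}{6} + 214\right)^{2} = \left(\frac{\sqrt{3} \sqrt{\frac{66 + 325}{31}}}{6} + 214\right)^{2} = \left(\frac{\sqrt{3} \sqrt{\frac{1}{31} \cdot 391}}{6} + 214\right)^{2} = \left(\frac{\sqrt{3} \sqrt{\frac{391}{31}}}{6} + 214\right)^{2} = \left(\frac{\sqrt{3} \frac{\sqrt{12121}}{31}}{6} + 214\right)^{2} = \left(\frac{\sqrt{36363}}{186} + 214\right)^{2} = \left(214 + \frac{\sqrt{36363}}{186}\right)^{2} \approx 46236.0$)
$P + Q = \frac{\left(39804 + \sqrt{36363}\right)^{2}}{34596} - 777187 = -777187 + \frac{\left(39804 + \sqrt{36363}\right)^{2}}{34596}$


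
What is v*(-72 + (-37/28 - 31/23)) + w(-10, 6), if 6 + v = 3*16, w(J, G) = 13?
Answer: -143663/46 ≈ -3123.1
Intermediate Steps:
v = 42 (v = -6 + 3*16 = -6 + 48 = 42)
v*(-72 + (-37/28 - 31/23)) + w(-10, 6) = 42*(-72 + (-37/28 - 31/23)) + 13 = 42*(-72 - 1719/644) + 13 = 42*(-48087/644) + 13 = -144261/46 + 13 = -143663/46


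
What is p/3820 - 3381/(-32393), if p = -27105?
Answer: -173019369/24748252 ≈ -6.9912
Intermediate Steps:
p/3820 - 3381/(-32393) = -27105/3820 - 3381/(-32393) = -27105*1/3820 - 3381*(-1/32393) = -5421/764 + 3381/32393 = -173019369/24748252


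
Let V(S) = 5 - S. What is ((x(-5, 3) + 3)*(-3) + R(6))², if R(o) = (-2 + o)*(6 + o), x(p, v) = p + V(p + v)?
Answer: 1089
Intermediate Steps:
x(p, v) = 5 - v (x(p, v) = p + (5 - (p + v)) = p + (5 + (-p - v)) = p + (5 - p - v) = 5 - v)
((x(-5, 3) + 3)*(-3) + R(6))² = (((5 - 1*3) + 3)*(-3) + (-12 + 6² + 4*6))² = (((5 - 3) + 3)*(-3) + (-12 + 36 + 24))² = ((2 + 3)*(-3) + 48)² = (5*(-3) + 48)² = (-15 + 48)² = 33² = 1089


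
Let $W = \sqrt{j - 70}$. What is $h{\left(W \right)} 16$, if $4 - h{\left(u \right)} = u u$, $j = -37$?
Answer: $1776$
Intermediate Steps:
$W = i \sqrt{107}$ ($W = \sqrt{-37 - 70} = \sqrt{-107} = i \sqrt{107} \approx 10.344 i$)
$h{\left(u \right)} = 4 - u^{2}$ ($h{\left(u \right)} = 4 - u u = 4 - u^{2}$)
$h{\left(W \right)} 16 = \left(4 - \left(i \sqrt{107}\right)^{2}\right) 16 = \left(4 - -107\right) 16 = \left(4 + 107\right) 16 = 111 \cdot 16 = 1776$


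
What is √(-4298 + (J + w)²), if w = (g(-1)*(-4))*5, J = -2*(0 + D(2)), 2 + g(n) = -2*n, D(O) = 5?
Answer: I*√4198 ≈ 64.792*I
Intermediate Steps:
g(n) = -2 - 2*n
J = -10 (J = -2*(0 + 5) = -2*5 = -10)
w = 0 (w = ((-2 - 2*(-1))*(-4))*5 = ((-2 + 2)*(-4))*5 = (0*(-4))*5 = 0*5 = 0)
√(-4298 + (J + w)²) = √(-4298 + (-10 + 0)²) = √(-4298 + (-10)²) = √(-4298 + 100) = √(-4198) = I*√4198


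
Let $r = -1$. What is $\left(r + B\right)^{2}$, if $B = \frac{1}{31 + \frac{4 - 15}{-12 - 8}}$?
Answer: $\frac{373321}{398161} \approx 0.93761$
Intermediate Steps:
$B = \frac{20}{631}$ ($B = \frac{1}{31 - \frac{11}{-20}} = \frac{1}{31 - - \frac{11}{20}} = \frac{1}{31 + \frac{11}{20}} = \frac{1}{\frac{631}{20}} = \frac{20}{631} \approx 0.031696$)
$\left(r + B\right)^{2} = \left(-1 + \frac{20}{631}\right)^{2} = \left(- \frac{611}{631}\right)^{2} = \frac{373321}{398161}$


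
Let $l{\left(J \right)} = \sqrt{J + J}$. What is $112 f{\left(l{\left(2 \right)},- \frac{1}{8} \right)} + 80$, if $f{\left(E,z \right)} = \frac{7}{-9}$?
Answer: $- \frac{64}{9} \approx -7.1111$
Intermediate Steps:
$l{\left(J \right)} = \sqrt{2} \sqrt{J}$ ($l{\left(J \right)} = \sqrt{2 J} = \sqrt{2} \sqrt{J}$)
$f{\left(E,z \right)} = - \frac{7}{9}$ ($f{\left(E,z \right)} = 7 \left(- \frac{1}{9}\right) = - \frac{7}{9}$)
$112 f{\left(l{\left(2 \right)},- \frac{1}{8} \right)} + 80 = 112 \left(- \frac{7}{9}\right) + 80 = - \frac{784}{9} + 80 = - \frac{64}{9}$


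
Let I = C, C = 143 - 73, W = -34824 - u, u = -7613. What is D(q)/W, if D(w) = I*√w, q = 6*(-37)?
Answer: -70*I*√222/27211 ≈ -0.038329*I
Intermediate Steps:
W = -27211 (W = -34824 - 1*(-7613) = -34824 + 7613 = -27211)
q = -222
C = 70
I = 70
D(w) = 70*√w
D(q)/W = (70*√(-222))/(-27211) = (70*(I*√222))*(-1/27211) = (70*I*√222)*(-1/27211) = -70*I*√222/27211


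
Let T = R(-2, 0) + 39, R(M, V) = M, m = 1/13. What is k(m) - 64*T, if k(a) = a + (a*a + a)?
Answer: -400165/169 ≈ -2367.8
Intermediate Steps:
m = 1/13 ≈ 0.076923
k(a) = a² + 2*a (k(a) = a + (a² + a) = a + (a + a²) = a² + 2*a)
T = 37 (T = -2 + 39 = 37)
k(m) - 64*T = (2 + 1/13)/13 - 64*37 = (1/13)*(27/13) - 2368 = 27/169 - 2368 = -400165/169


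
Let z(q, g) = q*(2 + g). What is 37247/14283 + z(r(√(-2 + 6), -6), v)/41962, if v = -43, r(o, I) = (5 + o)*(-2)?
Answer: 785578528/299671623 ≈ 2.6215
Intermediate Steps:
r(o, I) = -10 - 2*o
37247/14283 + z(r(√(-2 + 6), -6), v)/41962 = 37247/14283 + ((-10 - 2*√(-2 + 6))*(2 - 43))/41962 = 37247*(1/14283) + ((-10 - 2*√4)*(-41))*(1/41962) = 37247/14283 + ((-10 - 2*2)*(-41))*(1/41962) = 37247/14283 + ((-10 - 4)*(-41))*(1/41962) = 37247/14283 - 14*(-41)*(1/41962) = 37247/14283 + 574*(1/41962) = 37247/14283 + 287/20981 = 785578528/299671623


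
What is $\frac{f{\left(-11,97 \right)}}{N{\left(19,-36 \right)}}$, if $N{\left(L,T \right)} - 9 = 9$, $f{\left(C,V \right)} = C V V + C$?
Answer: $- \frac{51755}{9} \approx -5750.6$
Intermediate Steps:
$f{\left(C,V \right)} = C + C V^{2}$ ($f{\left(C,V \right)} = C V^{2} + C = C + C V^{2}$)
$N{\left(L,T \right)} = 18$ ($N{\left(L,T \right)} = 9 + 9 = 18$)
$\frac{f{\left(-11,97 \right)}}{N{\left(19,-36 \right)}} = \frac{\left(-11\right) \left(1 + 97^{2}\right)}{18} = - 11 \left(1 + 9409\right) \frac{1}{18} = \left(-11\right) 9410 \cdot \frac{1}{18} = \left(-103510\right) \frac{1}{18} = - \frac{51755}{9}$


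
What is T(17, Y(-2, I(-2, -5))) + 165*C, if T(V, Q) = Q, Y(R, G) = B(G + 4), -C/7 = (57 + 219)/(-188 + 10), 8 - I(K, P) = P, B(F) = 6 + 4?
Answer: 160280/89 ≈ 1800.9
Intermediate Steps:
B(F) = 10
I(K, P) = 8 - P
C = 966/89 (C = -7*(57 + 219)/(-188 + 10) = -1932/(-178) = -1932*(-1)/178 = -7*(-138/89) = 966/89 ≈ 10.854)
Y(R, G) = 10
T(17, Y(-2, I(-2, -5))) + 165*C = 10 + 165*(966/89) = 10 + 159390/89 = 160280/89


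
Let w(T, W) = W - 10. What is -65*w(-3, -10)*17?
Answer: 22100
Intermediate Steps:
w(T, W) = -10 + W
-65*w(-3, -10)*17 = -65*(-10 - 10)*17 = -65*(-20)*17 = 1300*17 = 22100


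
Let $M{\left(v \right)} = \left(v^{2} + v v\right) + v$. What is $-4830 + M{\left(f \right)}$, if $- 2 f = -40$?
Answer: $-4010$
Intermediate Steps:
$f = 20$ ($f = \left(- \frac{1}{2}\right) \left(-40\right) = 20$)
$M{\left(v \right)} = v + 2 v^{2}$ ($M{\left(v \right)} = \left(v^{2} + v^{2}\right) + v = 2 v^{2} + v = v + 2 v^{2}$)
$-4830 + M{\left(f \right)} = -4830 + 20 \left(1 + 2 \cdot 20\right) = -4830 + 20 \left(1 + 40\right) = -4830 + 20 \cdot 41 = -4830 + 820 = -4010$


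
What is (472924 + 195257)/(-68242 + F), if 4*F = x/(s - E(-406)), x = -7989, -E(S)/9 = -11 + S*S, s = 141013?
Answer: -4341674429112/443419599973 ≈ -9.7914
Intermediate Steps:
E(S) = 99 - 9*S**2 (E(S) = -9*(-11 + S*S) = -9*(-11 + S**2) = 99 - 9*S**2)
F = -7989/6497752 (F = (-7989/(141013 - (99 - 9*(-406)**2)))/4 = (-7989/(141013 - (99 - 9*164836)))/4 = (-7989/(141013 - (99 - 1483524)))/4 = (-7989/(141013 - 1*(-1483425)))/4 = (-7989/(141013 + 1483425))/4 = (-7989/1624438)/4 = (-7989*1/1624438)/4 = (1/4)*(-7989/1624438) = -7989/6497752 ≈ -0.0012295)
(472924 + 195257)/(-68242 + F) = (472924 + 195257)/(-68242 - 7989/6497752) = 668181/(-443419599973/6497752) = 668181*(-6497752/443419599973) = -4341674429112/443419599973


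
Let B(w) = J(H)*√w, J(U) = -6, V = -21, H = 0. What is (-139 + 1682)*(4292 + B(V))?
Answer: 6622556 - 9258*I*√21 ≈ 6.6226e+6 - 42426.0*I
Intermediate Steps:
B(w) = -6*√w
(-139 + 1682)*(4292 + B(V)) = (-139 + 1682)*(4292 - 6*I*√21) = 1543*(4292 - 6*I*√21) = 6622556 - 9258*I*√21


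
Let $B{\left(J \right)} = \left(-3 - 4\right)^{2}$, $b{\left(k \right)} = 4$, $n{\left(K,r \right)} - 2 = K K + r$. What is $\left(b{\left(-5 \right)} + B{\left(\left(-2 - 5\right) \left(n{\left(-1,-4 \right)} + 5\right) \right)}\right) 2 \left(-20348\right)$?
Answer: $-2156888$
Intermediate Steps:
$n{\left(K,r \right)} = 2 + r + K^{2}$ ($n{\left(K,r \right)} = 2 + \left(K K + r\right) = 2 + \left(K^{2} + r\right) = 2 + \left(r + K^{2}\right) = 2 + r + K^{2}$)
$B{\left(J \right)} = 49$ ($B{\left(J \right)} = \left(-7\right)^{2} = 49$)
$\left(b{\left(-5 \right)} + B{\left(\left(-2 - 5\right) \left(n{\left(-1,-4 \right)} + 5\right) \right)}\right) 2 \left(-20348\right) = \left(4 + 49\right) 2 \left(-20348\right) = 53 \cdot 2 \left(-20348\right) = 106 \left(-20348\right) = -2156888$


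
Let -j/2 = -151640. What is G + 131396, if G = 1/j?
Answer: 39849778881/303280 ≈ 1.3140e+5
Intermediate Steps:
j = 303280 (j = -2*(-151640) = 303280)
G = 1/303280 ≈ 3.2973e-6
G + 131396 = 1/303280 + 131396 = 39849778881/303280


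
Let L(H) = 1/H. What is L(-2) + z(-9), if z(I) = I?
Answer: -19/2 ≈ -9.5000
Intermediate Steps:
L(-2) + z(-9) = 1/(-2) - 9 = -1/2 - 9 = -19/2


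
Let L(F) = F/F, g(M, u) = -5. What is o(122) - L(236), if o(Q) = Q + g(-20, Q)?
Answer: 116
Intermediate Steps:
L(F) = 1
o(Q) = -5 + Q (o(Q) = Q - 5 = -5 + Q)
o(122) - L(236) = (-5 + 122) - 1*1 = 117 - 1 = 116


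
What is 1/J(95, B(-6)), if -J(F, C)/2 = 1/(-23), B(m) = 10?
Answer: 23/2 ≈ 11.500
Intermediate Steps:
J(F, C) = 2/23 (J(F, C) = -2/(-23) = -2*(-1/23) = 2/23)
1/J(95, B(-6)) = 1/(2/23) = 23/2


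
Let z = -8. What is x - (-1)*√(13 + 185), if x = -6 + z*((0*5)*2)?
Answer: -6 + 3*√22 ≈ 8.0712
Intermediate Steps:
x = -6 (x = -6 - 8*0*5*2 = -6 - 0*2 = -6 - 8*0 = -6 + 0 = -6)
x - (-1)*√(13 + 185) = -6 - (-1)*√(13 + 185) = -6 - (-1)*√198 = -6 - (-1)*3*√22 = -6 - (-3)*√22 = -6 + 3*√22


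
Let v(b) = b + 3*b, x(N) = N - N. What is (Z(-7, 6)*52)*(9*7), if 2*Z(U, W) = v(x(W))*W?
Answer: 0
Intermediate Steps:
x(N) = 0
v(b) = 4*b
Z(U, W) = 0 (Z(U, W) = ((4*0)*W)/2 = (0*W)/2 = (½)*0 = 0)
(Z(-7, 6)*52)*(9*7) = (0*52)*(9*7) = 0*63 = 0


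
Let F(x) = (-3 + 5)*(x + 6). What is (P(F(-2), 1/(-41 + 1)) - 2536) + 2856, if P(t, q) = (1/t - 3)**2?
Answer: 21009/64 ≈ 328.27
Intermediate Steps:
F(x) = 12 + 2*x (F(x) = 2*(6 + x) = 12 + 2*x)
P(t, q) = (-3 + 1/t)**2
(P(F(-2), 1/(-41 + 1)) - 2536) + 2856 = ((-1 + 3*(12 + 2*(-2)))**2/(12 + 2*(-2))**2 - 2536) + 2856 = ((-1 + 3*(12 - 4))**2/(12 - 4)**2 - 2536) + 2856 = ((-1 + 3*8)**2/8**2 - 2536) + 2856 = ((-1 + 24)**2/64 - 2536) + 2856 = ((1/64)*23**2 - 2536) + 2856 = ((1/64)*529 - 2536) + 2856 = (529/64 - 2536) + 2856 = -161775/64 + 2856 = 21009/64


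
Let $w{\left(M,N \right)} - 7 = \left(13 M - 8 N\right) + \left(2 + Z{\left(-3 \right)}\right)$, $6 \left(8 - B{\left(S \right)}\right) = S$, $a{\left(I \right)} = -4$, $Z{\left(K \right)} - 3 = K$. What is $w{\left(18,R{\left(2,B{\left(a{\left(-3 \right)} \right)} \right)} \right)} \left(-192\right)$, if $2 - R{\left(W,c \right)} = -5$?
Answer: $-35904$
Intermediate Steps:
$Z{\left(K \right)} = 3 + K$
$B{\left(S \right)} = 8 - \frac{S}{6}$
$R{\left(W,c \right)} = 7$ ($R{\left(W,c \right)} = 2 - -5 = 2 + 5 = 7$)
$w{\left(M,N \right)} = 9 - 8 N + 13 M$ ($w{\left(M,N \right)} = 7 + \left(\left(13 M - 8 N\right) + \left(2 + \left(3 - 3\right)\right)\right) = 7 + \left(\left(- 8 N + 13 M\right) + \left(2 + 0\right)\right) = 7 + \left(\left(- 8 N + 13 M\right) + 2\right) = 7 + \left(2 - 8 N + 13 M\right) = 9 - 8 N + 13 M$)
$w{\left(18,R{\left(2,B{\left(a{\left(-3 \right)} \right)} \right)} \right)} \left(-192\right) = \left(9 - 56 + 13 \cdot 18\right) \left(-192\right) = \left(9 - 56 + 234\right) \left(-192\right) = 187 \left(-192\right) = -35904$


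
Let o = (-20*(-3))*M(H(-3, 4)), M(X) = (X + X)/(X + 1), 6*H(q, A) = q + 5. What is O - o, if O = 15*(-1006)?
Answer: -15120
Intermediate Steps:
H(q, A) = 5/6 + q/6 (H(q, A) = (q + 5)/6 = (5 + q)/6 = 5/6 + q/6)
M(X) = 2*X/(1 + X) (M(X) = (2*X)/(1 + X) = 2*X/(1 + X))
O = -15090
o = 30 (o = (-20*(-3))*(2*(5/6 + (1/6)*(-3))/(1 + (5/6 + (1/6)*(-3)))) = 60*(2*(5/6 - 1/2)/(1 + (5/6 - 1/2))) = 60*(2*(1/3)/(1 + 1/3)) = 60*(2*(1/3)/(4/3)) = 60*(2*(1/3)*(3/4)) = 60*(1/2) = 30)
O - o = -15090 - 1*30 = -15090 - 30 = -15120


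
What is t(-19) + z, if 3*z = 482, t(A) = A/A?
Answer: 485/3 ≈ 161.67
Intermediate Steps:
t(A) = 1
z = 482/3 (z = (1/3)*482 = 482/3 ≈ 160.67)
t(-19) + z = 1 + 482/3 = 485/3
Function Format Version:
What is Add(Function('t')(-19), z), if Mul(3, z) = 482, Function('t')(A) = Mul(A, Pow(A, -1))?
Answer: Rational(485, 3) ≈ 161.67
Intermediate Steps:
Function('t')(A) = 1
z = Rational(482, 3) (z = Mul(Rational(1, 3), 482) = Rational(482, 3) ≈ 160.67)
Add(Function('t')(-19), z) = Add(1, Rational(482, 3)) = Rational(485, 3)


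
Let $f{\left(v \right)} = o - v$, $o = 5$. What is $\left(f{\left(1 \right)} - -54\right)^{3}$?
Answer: $195112$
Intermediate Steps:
$f{\left(v \right)} = 5 - v$
$\left(f{\left(1 \right)} - -54\right)^{3} = \left(\left(5 - 1\right) - -54\right)^{3} = \left(\left(5 - 1\right) + 54\right)^{3} = \left(4 + 54\right)^{3} = 58^{3} = 195112$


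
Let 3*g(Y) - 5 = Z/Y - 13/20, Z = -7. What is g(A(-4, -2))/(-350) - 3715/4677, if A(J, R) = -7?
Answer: -26171813/32739000 ≈ -0.79941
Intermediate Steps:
g(Y) = 29/20 - 7/(3*Y) (g(Y) = 5/3 + (-7/Y - 13/20)/3 = 5/3 + (-13/20 - 7/Y)/3 = 5/3 + (-13/60 - 7/(3*Y)) = 29/20 - 7/(3*Y))
g(A(-4, -2))/(-350) - 3715/4677 = ((1/60)*(-140 + 87*(-7))/(-7))/(-350) - 3715/4677 = ((1/60)*(-⅐)*(-140 - 609))*(-1/350) - 3715*1/4677 = ((1/60)*(-⅐)*(-749))*(-1/350) - 3715/4677 = (107/60)*(-1/350) - 3715/4677 = -107/21000 - 3715/4677 = -26171813/32739000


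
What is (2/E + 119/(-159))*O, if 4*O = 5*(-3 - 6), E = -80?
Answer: 14757/1696 ≈ 8.7011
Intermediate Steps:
O = -45/4 (O = (5*(-3 - 6))/4 = (5*(-9))/4 = (¼)*(-45) = -45/4 ≈ -11.250)
(2/E + 119/(-159))*O = (2/(-80) + 119/(-159))*(-45/4) = (2*(-1/80) + 119*(-1/159))*(-45/4) = (-1/40 - 119/159)*(-45/4) = -4919/6360*(-45/4) = 14757/1696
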